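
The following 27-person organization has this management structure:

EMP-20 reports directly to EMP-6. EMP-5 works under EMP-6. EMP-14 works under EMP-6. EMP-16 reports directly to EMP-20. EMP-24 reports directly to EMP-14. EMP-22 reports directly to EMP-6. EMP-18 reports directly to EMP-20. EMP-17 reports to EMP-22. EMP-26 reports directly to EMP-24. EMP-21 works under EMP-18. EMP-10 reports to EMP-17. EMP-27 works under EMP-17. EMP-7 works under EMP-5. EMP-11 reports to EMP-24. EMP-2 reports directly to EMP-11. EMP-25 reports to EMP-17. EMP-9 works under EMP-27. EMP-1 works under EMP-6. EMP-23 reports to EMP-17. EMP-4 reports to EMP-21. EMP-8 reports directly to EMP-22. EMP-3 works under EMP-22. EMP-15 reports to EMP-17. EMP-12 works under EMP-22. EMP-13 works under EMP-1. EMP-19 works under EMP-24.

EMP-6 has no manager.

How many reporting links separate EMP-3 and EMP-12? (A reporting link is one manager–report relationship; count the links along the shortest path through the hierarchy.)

2

EMP-3 is 1 level below EMP-22, and EMP-12 is 1 level below EMP-22 (their lowest common manager). The shortest path runs up from EMP-3 to EMP-22 and back down to EMP-12: 1 + 1 = 2 links.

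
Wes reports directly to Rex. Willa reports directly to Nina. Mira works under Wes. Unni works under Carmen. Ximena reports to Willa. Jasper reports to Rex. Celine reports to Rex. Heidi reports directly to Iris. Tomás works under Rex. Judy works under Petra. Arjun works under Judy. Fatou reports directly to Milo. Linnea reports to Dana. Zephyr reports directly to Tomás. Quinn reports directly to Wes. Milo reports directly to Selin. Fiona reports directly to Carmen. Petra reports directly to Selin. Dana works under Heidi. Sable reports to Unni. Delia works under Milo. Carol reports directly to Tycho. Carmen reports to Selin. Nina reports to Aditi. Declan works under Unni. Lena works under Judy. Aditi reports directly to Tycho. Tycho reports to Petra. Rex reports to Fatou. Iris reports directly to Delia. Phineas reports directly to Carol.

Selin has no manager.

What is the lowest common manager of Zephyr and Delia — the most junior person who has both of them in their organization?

Milo

Zephyr's chain of managers is Tomás, Rex, Fatou, Milo, Selin. Delia's chain of managers is Milo, Selin. The first manager that appears in both chains is Milo.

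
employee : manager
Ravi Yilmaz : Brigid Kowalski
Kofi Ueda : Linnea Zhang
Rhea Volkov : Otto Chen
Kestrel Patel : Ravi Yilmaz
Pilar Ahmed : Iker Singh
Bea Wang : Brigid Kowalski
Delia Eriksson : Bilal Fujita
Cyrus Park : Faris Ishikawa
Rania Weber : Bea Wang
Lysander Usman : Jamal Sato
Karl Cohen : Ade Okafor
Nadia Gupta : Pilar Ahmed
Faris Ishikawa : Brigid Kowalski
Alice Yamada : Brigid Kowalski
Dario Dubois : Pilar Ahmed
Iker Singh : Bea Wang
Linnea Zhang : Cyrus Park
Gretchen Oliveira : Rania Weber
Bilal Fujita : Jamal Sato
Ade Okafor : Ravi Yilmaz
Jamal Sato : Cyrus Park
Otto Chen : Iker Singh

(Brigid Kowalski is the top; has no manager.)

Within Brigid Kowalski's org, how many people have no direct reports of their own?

10

The people in Brigid Kowalski's organization with no one reporting to them are Alice Yamada, Kestrel Patel, Karl Cohen, Kofi Ueda, Lysander Usman, Delia Eriksson, Rhea Volkov, Dario Dubois, Nadia Gupta, Gretchen Oliveira. That is 10.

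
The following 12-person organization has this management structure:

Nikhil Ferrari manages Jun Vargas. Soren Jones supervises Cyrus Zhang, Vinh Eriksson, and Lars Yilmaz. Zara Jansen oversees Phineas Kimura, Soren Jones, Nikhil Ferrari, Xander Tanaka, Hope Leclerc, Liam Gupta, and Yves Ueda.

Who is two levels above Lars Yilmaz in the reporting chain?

Zara Jansen

Lars Yilmaz reports to Soren Jones, and Soren Jones reports to Zara Jansen. So Lars Yilmaz's skip-level manager is Zara Jansen.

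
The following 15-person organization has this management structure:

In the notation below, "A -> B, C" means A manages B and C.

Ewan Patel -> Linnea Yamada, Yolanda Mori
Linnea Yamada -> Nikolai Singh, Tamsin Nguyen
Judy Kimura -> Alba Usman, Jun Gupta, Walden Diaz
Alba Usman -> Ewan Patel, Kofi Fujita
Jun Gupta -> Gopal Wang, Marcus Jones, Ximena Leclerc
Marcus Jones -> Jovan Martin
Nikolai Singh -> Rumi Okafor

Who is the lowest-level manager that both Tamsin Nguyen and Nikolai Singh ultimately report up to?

Linnea Yamada

Tamsin Nguyen's chain of managers is Linnea Yamada, Ewan Patel, Alba Usman, Judy Kimura. Nikolai Singh's chain of managers is Linnea Yamada, Ewan Patel, Alba Usman, Judy Kimura. The first manager that appears in both chains is Linnea Yamada.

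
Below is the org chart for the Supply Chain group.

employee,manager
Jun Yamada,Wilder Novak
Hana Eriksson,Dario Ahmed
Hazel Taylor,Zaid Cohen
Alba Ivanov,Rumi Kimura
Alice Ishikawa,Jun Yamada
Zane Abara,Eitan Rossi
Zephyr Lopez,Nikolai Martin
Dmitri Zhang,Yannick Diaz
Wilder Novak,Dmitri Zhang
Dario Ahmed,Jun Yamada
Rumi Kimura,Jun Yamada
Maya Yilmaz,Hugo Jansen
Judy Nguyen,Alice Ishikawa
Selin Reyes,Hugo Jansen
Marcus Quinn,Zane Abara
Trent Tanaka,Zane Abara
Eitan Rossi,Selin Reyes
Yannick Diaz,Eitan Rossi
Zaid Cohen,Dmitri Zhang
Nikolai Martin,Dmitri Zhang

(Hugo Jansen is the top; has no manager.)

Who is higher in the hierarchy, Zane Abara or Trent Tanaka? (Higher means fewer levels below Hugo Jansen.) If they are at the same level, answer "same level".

Zane Abara is 3 levels below Hugo Jansen; Trent Tanaka is 4. Zane Abara is higher.

Zane Abara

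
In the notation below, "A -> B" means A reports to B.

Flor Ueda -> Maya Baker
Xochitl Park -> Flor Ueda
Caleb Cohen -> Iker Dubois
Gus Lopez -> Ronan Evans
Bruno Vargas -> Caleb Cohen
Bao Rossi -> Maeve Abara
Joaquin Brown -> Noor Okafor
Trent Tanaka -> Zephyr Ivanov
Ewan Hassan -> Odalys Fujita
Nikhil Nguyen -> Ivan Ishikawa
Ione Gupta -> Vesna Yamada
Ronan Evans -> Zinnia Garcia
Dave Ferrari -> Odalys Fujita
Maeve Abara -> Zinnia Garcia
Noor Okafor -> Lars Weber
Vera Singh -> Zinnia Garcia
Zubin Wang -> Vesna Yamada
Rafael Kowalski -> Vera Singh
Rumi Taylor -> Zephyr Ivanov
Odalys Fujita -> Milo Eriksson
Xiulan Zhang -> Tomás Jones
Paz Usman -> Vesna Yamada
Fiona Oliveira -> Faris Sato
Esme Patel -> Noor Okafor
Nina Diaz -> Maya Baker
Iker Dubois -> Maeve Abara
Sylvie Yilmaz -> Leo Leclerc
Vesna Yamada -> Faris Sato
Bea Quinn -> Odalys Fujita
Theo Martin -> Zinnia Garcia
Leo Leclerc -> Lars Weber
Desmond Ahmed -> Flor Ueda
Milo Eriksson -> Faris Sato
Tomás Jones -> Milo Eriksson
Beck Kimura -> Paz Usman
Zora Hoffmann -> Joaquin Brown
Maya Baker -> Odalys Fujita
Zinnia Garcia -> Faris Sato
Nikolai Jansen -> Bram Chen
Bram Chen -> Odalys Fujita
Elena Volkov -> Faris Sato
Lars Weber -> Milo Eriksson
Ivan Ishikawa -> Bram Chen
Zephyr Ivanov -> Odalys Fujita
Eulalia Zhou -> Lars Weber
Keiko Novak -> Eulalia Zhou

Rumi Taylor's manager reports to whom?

Odalys Fujita

Rumi Taylor reports to Zephyr Ivanov, and Zephyr Ivanov reports to Odalys Fujita. So Rumi Taylor's skip-level manager is Odalys Fujita.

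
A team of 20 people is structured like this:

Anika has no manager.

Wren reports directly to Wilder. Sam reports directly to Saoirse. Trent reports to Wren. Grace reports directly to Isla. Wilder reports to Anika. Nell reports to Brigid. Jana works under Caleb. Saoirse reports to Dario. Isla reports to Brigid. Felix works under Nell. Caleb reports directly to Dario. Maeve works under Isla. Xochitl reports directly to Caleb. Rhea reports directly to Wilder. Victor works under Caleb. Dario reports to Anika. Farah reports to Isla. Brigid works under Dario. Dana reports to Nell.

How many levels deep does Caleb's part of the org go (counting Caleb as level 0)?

The longest chain under Caleb runs Caleb → Victor, which is 1 level below Caleb.

1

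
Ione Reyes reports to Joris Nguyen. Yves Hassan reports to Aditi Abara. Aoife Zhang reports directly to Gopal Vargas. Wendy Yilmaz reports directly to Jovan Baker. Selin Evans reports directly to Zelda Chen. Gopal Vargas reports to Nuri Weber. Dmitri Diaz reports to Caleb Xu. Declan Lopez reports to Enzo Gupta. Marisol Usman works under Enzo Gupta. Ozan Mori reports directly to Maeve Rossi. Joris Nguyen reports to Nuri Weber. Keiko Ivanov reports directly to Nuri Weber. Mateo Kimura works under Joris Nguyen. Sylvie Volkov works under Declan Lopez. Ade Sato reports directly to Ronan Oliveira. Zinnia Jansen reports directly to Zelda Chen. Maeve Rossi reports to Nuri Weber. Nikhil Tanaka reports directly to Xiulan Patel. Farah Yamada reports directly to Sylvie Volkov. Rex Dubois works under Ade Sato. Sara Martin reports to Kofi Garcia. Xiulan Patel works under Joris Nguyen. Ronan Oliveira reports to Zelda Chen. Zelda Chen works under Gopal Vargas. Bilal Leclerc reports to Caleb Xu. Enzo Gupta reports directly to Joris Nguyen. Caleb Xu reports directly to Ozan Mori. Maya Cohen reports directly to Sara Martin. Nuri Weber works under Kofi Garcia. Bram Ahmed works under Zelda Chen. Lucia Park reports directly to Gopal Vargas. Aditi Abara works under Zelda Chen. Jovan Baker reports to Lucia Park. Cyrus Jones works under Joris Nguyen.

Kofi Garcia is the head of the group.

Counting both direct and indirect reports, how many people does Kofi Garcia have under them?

Kofi Garcia directly manages Nuri Weber, Sara Martin. Under Nuri Weber: Keiko Ivanov, Maeve Rossi, Ozan Mori, Caleb Xu, Dmitri Diaz, Bilal Leclerc, Gopal Vargas, Lucia Park, Jovan Baker, Wendy Yilmaz, Aoife Zhang, Zelda Chen, Bram Ahmed, Zinnia Jansen, Selin Evans, Aditi Abara, Yves Hassan, Ronan Oliveira, Ade Sato, Rex Dubois, Joris Nguyen, Cyrus Jones, Xiulan Patel, Nikhil Tanaka, Mateo Kimura, Ione Reyes, Enzo Gupta, Declan Lopez, Sylvie Volkov, Farah Yamada, Marisol Usman (31). Under Sara Martin: Maya Cohen (1). So Kofi Garcia's organization is 2 direct reports plus everyone under them: 32 + 2 = 34.

34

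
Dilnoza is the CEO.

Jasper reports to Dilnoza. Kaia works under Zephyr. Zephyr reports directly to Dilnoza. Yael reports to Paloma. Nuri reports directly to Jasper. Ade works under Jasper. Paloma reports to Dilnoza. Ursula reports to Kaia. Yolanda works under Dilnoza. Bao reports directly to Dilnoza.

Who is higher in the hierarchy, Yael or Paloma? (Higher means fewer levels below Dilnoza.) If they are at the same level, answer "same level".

Yael is 2 levels below Dilnoza; Paloma is 1. Paloma is higher.

Paloma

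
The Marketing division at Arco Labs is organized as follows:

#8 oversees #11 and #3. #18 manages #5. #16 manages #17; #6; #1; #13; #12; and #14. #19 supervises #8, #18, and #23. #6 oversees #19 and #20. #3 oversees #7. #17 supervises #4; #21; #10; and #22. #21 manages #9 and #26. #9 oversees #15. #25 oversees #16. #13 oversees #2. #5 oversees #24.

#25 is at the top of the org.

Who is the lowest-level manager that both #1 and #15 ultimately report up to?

#1's chain of managers is #16, #25. #15's chain of managers is #9, #21, #17, #16, #25. The first manager that appears in both chains is #16.

#16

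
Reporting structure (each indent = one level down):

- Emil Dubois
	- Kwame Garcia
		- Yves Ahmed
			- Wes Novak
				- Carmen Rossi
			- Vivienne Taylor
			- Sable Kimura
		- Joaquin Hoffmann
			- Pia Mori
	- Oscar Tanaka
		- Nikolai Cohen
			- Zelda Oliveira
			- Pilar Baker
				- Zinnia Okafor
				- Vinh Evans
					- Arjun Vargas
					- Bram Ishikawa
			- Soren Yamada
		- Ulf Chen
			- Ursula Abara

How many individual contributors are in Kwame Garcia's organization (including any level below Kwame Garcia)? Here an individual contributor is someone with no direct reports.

The people in Kwame Garcia's organization with no one reporting to them are Pia Mori, Sable Kimura, Vivienne Taylor, Carmen Rossi. That is 4.

4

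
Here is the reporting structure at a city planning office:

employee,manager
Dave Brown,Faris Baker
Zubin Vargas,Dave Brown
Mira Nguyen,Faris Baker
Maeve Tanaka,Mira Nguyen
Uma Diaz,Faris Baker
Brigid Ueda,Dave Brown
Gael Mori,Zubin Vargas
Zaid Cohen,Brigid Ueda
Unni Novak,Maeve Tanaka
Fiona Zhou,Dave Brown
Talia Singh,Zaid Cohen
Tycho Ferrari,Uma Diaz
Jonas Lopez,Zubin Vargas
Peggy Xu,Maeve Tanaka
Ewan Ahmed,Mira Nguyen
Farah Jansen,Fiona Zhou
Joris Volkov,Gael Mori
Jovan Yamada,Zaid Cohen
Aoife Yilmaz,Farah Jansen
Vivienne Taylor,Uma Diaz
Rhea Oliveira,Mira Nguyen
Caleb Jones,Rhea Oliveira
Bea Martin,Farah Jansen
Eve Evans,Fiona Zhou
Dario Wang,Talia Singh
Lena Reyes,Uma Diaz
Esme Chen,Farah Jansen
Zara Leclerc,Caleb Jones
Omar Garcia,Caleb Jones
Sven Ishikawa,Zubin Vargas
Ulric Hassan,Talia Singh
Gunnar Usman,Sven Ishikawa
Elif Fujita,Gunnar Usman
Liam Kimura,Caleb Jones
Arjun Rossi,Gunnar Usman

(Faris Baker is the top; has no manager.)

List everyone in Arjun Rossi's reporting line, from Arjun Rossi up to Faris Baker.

Arjun Rossi -> Gunnar Usman -> Sven Ishikawa -> Zubin Vargas -> Dave Brown -> Faris Baker

Arjun Rossi reports to Gunnar Usman. Gunnar Usman reports to Sven Ishikawa. Sven Ishikawa reports to Zubin Vargas. Zubin Vargas reports to Dave Brown. Dave Brown reports to Faris Baker. Faris Baker is at the top.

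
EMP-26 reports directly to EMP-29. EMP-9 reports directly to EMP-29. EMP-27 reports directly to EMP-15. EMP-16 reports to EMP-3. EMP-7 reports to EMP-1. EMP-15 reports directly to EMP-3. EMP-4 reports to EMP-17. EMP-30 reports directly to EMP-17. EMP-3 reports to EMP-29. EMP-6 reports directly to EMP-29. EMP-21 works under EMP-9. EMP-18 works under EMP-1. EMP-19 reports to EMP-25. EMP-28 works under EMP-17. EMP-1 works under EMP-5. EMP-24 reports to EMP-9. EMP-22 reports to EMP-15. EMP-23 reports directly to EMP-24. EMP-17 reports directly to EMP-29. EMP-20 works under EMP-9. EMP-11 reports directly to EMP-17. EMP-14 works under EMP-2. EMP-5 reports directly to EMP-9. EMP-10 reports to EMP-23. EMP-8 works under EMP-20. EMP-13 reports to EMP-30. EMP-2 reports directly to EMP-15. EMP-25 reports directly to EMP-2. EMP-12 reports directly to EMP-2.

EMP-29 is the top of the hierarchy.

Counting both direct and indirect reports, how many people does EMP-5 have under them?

EMP-5 directly manages EMP-1. Under EMP-1: EMP-18, EMP-7 (2). That's 3 in total.

3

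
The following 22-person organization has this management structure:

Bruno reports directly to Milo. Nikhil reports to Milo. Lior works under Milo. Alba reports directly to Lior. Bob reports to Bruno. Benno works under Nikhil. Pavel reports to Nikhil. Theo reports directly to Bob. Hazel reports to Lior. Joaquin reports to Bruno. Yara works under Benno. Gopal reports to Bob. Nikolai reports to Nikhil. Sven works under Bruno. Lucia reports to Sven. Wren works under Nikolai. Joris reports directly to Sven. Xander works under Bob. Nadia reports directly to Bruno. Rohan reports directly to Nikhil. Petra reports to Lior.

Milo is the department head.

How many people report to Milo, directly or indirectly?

21

Milo directly manages Bruno, Nikhil, Lior. Under Bruno: Nadia, Sven, Joris, Lucia, Joaquin, Bob, Xander, Gopal, Theo (9). Under Nikhil: Rohan, Nikolai, Wren, Pavel, Benno, Yara (6). Under Lior: Petra, Hazel, Alba (3). So Milo's organization is 3 direct reports plus everyone under them: 10 + 7 + 4 = 21.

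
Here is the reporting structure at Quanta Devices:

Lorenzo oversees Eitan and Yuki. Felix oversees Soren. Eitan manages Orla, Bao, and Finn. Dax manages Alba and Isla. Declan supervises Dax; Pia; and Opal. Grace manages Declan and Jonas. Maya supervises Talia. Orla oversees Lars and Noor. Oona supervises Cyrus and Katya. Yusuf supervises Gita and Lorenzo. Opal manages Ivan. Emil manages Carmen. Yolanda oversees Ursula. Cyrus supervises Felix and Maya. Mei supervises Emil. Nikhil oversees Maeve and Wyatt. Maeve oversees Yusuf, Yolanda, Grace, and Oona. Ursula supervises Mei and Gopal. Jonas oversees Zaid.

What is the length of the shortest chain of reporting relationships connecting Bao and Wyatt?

Bao is 5 levels below Nikhil, and Wyatt is 1 level below Nikhil (their lowest common manager). The shortest path runs up from Bao to Nikhil and back down to Wyatt: 5 + 1 = 6 links.

6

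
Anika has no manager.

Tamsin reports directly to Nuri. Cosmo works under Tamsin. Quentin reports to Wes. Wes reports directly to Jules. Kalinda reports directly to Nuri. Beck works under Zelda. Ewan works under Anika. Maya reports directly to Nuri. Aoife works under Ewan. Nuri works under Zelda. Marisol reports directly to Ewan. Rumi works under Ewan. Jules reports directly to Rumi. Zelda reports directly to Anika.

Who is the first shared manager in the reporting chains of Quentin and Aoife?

Quentin's chain of managers is Wes, Jules, Rumi, Ewan, Anika. Aoife's chain of managers is Ewan, Anika. The first manager that appears in both chains is Ewan.

Ewan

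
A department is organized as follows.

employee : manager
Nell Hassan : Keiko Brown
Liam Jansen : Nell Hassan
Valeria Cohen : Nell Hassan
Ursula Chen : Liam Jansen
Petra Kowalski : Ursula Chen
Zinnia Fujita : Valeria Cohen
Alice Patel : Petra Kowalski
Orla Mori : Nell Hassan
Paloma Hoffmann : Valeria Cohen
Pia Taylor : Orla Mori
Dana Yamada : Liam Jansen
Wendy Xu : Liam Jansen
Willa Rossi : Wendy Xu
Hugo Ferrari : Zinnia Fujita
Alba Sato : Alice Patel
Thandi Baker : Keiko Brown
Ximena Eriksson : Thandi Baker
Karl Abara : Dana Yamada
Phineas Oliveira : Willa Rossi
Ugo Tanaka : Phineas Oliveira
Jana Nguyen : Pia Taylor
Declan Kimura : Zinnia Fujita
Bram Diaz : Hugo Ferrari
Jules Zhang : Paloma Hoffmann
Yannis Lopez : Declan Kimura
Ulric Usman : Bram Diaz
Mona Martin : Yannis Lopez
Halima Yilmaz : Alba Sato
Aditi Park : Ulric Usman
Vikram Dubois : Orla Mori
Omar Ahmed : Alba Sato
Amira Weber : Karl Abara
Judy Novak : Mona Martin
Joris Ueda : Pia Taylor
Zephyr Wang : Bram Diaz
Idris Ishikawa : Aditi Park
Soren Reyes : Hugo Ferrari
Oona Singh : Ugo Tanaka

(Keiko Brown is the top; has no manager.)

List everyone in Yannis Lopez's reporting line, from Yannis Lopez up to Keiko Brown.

Yannis Lopez -> Declan Kimura -> Zinnia Fujita -> Valeria Cohen -> Nell Hassan -> Keiko Brown

Yannis Lopez reports to Declan Kimura. Declan Kimura reports to Zinnia Fujita. Zinnia Fujita reports to Valeria Cohen. Valeria Cohen reports to Nell Hassan. Nell Hassan reports to Keiko Brown. Keiko Brown is at the top.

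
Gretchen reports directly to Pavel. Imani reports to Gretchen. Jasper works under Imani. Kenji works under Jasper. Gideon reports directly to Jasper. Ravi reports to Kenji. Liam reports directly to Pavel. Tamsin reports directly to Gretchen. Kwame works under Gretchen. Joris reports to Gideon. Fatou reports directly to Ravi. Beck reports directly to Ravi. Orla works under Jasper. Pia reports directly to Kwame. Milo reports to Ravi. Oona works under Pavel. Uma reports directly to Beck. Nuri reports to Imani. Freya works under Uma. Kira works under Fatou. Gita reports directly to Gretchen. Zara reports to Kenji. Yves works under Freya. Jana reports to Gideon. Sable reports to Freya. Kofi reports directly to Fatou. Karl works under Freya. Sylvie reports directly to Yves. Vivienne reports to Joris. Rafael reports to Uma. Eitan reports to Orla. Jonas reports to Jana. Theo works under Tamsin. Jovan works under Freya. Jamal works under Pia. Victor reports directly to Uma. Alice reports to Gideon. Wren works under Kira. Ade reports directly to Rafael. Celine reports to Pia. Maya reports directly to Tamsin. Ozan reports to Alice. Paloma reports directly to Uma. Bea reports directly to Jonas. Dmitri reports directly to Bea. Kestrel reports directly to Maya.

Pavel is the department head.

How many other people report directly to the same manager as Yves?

Yves reports to Freya. Freya's other direct reports are Sable, Karl, Jovan — 3 peers.

3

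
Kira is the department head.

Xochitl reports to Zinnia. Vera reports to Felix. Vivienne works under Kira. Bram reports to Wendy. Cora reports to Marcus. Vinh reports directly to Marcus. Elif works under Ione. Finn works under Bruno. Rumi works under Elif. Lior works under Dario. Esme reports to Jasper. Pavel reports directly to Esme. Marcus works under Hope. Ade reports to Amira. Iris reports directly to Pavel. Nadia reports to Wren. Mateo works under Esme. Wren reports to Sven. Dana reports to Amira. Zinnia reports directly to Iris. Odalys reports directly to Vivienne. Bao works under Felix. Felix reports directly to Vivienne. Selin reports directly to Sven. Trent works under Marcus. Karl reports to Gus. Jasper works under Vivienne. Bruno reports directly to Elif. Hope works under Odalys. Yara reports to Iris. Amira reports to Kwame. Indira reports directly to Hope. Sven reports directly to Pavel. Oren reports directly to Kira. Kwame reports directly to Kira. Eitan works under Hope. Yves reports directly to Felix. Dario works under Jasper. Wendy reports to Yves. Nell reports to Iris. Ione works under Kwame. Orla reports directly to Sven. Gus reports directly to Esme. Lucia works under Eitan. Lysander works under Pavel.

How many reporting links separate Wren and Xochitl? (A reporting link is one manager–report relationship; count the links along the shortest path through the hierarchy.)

Wren is 2 levels below Pavel, and Xochitl is 3 levels below Pavel (their lowest common manager). The shortest path runs up from Wren to Pavel and back down to Xochitl: 2 + 3 = 5 links.

5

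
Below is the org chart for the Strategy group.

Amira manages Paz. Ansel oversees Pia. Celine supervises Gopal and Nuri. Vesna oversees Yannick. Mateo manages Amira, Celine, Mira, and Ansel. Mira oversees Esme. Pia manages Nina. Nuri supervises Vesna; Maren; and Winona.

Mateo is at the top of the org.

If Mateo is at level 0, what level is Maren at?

3

Chain from Maren up to Mateo: Maren → Nuri → Celine → Mateo. That is 3 steps up, so Maren is 3 levels below Mateo.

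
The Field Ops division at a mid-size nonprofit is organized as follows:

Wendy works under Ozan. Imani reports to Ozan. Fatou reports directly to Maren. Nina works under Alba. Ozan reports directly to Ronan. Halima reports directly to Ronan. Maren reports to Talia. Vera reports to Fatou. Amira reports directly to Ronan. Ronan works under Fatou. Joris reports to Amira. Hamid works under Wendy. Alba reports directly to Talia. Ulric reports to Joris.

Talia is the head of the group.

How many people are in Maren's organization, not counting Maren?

Maren directly manages Fatou. Under Fatou: Vera, Ronan, Amira, Joris, Ulric, Ozan, Wendy, Hamid, Imani, Halima (10). That's 11 in total.

11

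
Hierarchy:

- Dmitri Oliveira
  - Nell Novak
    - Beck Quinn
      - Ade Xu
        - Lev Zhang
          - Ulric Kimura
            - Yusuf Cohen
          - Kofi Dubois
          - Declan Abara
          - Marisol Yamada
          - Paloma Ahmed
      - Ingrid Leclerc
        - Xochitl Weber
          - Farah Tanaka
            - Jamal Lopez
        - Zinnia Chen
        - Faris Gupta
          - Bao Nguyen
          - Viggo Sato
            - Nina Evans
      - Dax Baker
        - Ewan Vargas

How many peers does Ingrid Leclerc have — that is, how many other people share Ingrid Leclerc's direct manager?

Ingrid Leclerc reports to Beck Quinn. Beck Quinn's other direct reports are Ade Xu, Dax Baker — 2 peers.

2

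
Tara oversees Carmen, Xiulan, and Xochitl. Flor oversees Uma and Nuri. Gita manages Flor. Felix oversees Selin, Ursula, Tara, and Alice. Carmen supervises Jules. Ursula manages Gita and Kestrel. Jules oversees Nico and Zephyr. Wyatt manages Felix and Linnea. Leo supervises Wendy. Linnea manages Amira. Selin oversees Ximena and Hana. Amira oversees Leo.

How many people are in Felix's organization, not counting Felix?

Felix directly manages Ursula, Tara, Alice, Selin. Under Ursula: Kestrel, Gita, Flor, Uma, Nuri (5). Under Tara: Xochitl, Xiulan, Carmen, Jules, Nico, Zephyr (6). Alice has no reports. Under Selin: Ximena, Hana (2). So Felix's organization is 4 direct reports plus everyone under them: 6 + 7 + 1 + 3 = 17.

17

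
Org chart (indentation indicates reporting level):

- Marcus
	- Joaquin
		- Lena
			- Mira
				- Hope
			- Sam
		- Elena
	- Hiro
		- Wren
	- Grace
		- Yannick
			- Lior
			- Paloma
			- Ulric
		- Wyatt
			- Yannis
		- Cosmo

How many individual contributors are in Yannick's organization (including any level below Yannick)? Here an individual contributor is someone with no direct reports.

The people in Yannick's organization with no one reporting to them are Ulric, Paloma, Lior. That is 3.

3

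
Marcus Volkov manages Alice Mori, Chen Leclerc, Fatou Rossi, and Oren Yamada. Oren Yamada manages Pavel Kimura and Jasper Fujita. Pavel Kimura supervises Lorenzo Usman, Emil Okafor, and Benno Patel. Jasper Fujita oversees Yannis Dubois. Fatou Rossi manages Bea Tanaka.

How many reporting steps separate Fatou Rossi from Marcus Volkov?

1

Chain from Fatou Rossi up to Marcus Volkov: Fatou Rossi → Marcus Volkov. That is 1 step up, so Fatou Rossi is 1 level below Marcus Volkov.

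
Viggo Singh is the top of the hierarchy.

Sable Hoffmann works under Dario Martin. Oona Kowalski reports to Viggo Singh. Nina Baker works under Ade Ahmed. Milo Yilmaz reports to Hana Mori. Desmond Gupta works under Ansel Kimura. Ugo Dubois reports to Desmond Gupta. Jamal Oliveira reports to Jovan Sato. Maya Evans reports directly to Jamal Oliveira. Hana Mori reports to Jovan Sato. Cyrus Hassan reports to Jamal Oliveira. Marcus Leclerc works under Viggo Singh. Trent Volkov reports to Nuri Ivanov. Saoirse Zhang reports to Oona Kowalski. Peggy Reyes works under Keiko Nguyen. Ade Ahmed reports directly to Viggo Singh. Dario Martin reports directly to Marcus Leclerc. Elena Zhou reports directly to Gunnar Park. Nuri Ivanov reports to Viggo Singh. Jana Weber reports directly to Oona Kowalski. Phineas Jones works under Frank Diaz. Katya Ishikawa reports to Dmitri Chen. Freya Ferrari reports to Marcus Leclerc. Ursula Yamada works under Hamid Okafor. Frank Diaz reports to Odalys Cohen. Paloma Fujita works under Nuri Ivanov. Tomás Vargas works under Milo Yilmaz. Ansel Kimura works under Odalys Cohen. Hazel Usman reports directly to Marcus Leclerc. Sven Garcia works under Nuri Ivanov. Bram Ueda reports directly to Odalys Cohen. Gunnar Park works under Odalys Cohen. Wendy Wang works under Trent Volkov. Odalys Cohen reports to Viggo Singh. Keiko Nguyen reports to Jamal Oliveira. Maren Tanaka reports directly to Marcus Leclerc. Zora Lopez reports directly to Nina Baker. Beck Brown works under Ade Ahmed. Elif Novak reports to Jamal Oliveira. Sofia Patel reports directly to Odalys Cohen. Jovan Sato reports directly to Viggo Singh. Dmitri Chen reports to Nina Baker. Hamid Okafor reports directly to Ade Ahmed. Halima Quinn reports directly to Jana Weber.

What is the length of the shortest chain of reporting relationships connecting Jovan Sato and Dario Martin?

3

Jovan Sato is 1 level below Viggo Singh, and Dario Martin is 2 levels below Viggo Singh (their lowest common manager). The shortest path runs up from Jovan Sato to Viggo Singh and back down to Dario Martin: 1 + 2 = 3 links.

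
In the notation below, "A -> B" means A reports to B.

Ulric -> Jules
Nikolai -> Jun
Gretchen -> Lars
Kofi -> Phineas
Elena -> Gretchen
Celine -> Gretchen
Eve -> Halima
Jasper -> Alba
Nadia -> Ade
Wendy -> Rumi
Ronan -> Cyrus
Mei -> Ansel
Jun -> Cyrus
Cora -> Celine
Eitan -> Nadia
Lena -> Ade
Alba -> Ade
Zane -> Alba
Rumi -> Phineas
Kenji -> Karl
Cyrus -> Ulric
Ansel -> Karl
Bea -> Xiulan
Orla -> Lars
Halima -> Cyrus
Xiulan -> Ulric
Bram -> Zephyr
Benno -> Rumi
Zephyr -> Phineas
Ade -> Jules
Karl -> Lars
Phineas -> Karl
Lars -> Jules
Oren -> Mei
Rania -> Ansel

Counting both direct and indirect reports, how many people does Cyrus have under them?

Cyrus directly manages Ronan, Halima, Jun. Ronan has no reports. Under Halima: Eve (1). Under Jun: Nikolai (1). So Cyrus's organization is 3 direct reports plus everyone under them: 1 + 2 + 2 = 5.

5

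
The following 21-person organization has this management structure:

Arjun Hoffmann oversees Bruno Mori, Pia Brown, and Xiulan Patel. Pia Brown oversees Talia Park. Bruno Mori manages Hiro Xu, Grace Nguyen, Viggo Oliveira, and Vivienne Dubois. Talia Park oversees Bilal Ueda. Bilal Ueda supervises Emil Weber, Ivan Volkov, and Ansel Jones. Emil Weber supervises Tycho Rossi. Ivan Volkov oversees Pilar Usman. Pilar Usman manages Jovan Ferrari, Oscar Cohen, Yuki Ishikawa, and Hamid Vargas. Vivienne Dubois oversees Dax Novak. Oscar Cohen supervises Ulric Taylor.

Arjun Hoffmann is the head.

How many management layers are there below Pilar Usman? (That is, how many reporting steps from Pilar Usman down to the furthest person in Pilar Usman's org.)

2

The longest chain under Pilar Usman runs Pilar Usman → Oscar Cohen → Ulric Taylor, which is 2 levels below Pilar Usman.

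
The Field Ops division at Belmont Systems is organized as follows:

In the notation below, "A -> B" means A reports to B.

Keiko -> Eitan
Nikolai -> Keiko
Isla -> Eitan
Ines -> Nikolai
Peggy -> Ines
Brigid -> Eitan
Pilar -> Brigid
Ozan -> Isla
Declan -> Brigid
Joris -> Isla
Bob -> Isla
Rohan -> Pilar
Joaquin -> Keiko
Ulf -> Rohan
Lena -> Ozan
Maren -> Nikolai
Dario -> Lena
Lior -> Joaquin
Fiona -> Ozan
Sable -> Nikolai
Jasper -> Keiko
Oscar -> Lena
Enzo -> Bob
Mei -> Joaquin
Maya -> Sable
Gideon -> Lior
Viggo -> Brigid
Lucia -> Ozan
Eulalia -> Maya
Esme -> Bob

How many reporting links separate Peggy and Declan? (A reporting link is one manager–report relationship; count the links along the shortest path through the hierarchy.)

Peggy is 4 levels below Eitan, and Declan is 2 levels below Eitan (their lowest common manager). The shortest path runs up from Peggy to Eitan and back down to Declan: 4 + 2 = 6 links.

6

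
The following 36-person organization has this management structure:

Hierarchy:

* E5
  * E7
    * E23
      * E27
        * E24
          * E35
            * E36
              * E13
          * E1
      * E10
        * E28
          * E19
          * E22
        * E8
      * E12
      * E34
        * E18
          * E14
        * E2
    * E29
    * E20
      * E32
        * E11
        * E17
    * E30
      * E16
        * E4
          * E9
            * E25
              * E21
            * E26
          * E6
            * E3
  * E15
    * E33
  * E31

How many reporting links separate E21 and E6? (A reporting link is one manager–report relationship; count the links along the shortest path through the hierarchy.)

E21 is 3 levels below E4, and E6 is 1 level below E4 (their lowest common manager). The shortest path runs up from E21 to E4 and back down to E6: 3 + 1 = 4 links.

4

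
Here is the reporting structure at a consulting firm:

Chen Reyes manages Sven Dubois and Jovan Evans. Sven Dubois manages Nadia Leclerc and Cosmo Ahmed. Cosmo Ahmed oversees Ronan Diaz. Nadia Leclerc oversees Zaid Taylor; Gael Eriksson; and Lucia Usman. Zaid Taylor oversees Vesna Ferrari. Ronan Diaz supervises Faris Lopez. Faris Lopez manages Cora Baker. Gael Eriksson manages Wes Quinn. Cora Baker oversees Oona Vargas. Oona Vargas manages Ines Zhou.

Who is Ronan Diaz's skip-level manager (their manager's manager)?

Ronan Diaz reports to Cosmo Ahmed, and Cosmo Ahmed reports to Sven Dubois. So Ronan Diaz's skip-level manager is Sven Dubois.

Sven Dubois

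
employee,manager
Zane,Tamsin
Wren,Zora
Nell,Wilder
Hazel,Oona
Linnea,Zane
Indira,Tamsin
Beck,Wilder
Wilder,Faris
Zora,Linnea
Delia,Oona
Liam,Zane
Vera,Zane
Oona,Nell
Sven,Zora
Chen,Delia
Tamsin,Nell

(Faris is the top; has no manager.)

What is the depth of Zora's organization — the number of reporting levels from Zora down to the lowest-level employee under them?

1

The longest chain under Zora runs Zora → Sven, which is 1 level below Zora.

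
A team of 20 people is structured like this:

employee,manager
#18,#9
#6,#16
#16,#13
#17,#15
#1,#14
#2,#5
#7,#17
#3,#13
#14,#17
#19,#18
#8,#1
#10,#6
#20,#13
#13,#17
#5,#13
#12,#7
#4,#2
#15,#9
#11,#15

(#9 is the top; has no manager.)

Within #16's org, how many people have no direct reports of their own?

The only person in #16's organization with no one reporting to them is #10. That is 1.

1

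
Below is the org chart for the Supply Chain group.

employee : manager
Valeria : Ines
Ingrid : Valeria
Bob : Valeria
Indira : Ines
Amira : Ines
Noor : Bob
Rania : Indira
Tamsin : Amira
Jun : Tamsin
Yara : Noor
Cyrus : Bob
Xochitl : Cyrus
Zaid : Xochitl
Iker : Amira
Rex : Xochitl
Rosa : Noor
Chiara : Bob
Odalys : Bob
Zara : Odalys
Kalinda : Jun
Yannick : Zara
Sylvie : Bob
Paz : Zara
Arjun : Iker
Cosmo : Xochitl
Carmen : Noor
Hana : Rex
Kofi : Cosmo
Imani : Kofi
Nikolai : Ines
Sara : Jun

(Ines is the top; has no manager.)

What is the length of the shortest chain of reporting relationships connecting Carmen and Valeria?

Carmen is in Valeria's organization: the chain from Carmen up to Valeria is Carmen → Noor → Bob → Valeria, which is 3 links.

3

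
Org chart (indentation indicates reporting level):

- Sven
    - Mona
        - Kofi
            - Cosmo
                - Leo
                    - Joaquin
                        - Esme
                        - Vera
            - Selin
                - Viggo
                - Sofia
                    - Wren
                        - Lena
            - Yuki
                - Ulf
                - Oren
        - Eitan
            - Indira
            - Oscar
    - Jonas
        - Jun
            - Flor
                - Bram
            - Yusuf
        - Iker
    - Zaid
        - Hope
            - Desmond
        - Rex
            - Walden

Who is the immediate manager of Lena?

Wren

Lena reports directly to Wren.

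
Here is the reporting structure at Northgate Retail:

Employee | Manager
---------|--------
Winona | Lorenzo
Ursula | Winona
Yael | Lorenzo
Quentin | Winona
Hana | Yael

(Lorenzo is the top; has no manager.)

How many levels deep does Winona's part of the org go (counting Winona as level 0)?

1

The longest chain under Winona runs Winona → Quentin, which is 1 level below Winona.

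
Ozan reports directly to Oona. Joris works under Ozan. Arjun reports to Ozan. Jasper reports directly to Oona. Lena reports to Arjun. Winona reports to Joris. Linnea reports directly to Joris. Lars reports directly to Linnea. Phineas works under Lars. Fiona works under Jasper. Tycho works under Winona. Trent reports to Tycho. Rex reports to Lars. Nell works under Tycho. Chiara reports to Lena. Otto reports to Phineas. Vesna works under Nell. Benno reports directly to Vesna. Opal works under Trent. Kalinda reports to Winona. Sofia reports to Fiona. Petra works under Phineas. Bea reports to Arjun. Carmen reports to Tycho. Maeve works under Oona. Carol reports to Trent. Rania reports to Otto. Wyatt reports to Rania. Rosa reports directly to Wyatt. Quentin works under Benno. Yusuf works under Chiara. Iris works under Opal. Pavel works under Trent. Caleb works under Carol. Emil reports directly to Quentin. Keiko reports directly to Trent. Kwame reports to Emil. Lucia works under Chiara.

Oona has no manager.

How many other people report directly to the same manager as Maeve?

2

Maeve reports to Oona. Oona's other direct reports are Ozan, Jasper — 2 peers.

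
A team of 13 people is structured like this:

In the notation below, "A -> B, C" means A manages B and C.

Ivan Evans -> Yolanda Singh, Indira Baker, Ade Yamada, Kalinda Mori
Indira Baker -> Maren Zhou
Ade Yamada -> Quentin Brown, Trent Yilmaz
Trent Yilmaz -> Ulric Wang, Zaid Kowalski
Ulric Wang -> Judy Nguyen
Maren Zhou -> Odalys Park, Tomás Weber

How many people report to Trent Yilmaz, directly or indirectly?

Trent Yilmaz directly manages Ulric Wang, Zaid Kowalski. Under Ulric Wang: Judy Nguyen (1). Zaid Kowalski has no reports. So Trent Yilmaz's organization is 2 direct reports plus everyone under them: 2 + 1 = 3.

3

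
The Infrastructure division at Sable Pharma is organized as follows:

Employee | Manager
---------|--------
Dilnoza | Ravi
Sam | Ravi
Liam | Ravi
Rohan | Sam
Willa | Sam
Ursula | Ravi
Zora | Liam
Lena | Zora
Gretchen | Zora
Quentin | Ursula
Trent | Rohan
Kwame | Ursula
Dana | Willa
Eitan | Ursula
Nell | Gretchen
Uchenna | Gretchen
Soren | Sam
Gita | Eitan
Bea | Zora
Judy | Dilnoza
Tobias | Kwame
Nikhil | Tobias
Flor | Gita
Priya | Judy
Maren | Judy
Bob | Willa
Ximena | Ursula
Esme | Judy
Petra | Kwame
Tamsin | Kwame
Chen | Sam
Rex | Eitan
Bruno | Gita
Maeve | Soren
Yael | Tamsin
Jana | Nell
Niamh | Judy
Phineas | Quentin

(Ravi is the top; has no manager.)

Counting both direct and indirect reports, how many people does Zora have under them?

6

Zora directly manages Lena, Gretchen, Bea. Lena has no reports. Under Gretchen: Uchenna, Nell, Jana (3). Bea has no reports. So Zora's organization is 3 direct reports plus everyone under them: 1 + 4 + 1 = 6.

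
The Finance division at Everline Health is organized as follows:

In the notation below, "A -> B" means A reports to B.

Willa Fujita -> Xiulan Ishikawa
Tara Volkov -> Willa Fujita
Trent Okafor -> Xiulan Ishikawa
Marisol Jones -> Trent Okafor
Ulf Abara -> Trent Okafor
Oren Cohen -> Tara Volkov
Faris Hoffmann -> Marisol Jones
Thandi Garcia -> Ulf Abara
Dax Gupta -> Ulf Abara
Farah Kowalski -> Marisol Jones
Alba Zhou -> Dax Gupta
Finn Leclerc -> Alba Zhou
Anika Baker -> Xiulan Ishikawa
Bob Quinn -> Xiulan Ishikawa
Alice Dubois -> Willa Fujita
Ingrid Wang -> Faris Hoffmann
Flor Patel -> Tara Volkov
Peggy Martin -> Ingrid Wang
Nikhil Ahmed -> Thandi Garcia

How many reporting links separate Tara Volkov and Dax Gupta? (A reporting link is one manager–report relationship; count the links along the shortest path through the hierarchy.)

Tara Volkov is 2 levels below Xiulan Ishikawa, and Dax Gupta is 3 levels below Xiulan Ishikawa (their lowest common manager). The shortest path runs up from Tara Volkov to Xiulan Ishikawa and back down to Dax Gupta: 2 + 3 = 5 links.

5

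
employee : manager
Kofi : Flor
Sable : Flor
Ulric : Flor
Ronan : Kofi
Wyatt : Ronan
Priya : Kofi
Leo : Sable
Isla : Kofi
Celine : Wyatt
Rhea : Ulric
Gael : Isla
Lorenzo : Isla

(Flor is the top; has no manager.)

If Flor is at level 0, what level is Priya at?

Chain from Priya up to Flor: Priya → Kofi → Flor. That is 2 steps up, so Priya is 2 levels below Flor.

2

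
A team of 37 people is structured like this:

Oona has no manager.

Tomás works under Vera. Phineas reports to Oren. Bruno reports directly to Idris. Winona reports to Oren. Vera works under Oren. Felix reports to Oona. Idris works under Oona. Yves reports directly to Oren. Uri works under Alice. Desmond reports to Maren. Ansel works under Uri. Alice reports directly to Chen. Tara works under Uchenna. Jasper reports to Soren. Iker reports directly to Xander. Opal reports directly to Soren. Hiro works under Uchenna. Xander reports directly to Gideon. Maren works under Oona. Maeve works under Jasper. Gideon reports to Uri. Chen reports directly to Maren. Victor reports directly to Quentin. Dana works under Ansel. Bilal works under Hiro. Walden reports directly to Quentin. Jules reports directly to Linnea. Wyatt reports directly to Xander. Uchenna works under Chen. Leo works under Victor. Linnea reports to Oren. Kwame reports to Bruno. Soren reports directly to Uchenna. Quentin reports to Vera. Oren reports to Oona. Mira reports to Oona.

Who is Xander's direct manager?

Xander reports directly to Gideon.

Gideon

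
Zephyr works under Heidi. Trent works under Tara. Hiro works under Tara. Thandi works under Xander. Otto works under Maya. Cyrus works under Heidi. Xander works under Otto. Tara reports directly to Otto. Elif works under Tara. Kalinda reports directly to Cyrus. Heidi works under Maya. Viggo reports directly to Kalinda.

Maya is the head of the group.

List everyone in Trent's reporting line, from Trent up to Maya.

Trent -> Tara -> Otto -> Maya

Trent reports to Tara. Tara reports to Otto. Otto reports to Maya. Maya is at the top.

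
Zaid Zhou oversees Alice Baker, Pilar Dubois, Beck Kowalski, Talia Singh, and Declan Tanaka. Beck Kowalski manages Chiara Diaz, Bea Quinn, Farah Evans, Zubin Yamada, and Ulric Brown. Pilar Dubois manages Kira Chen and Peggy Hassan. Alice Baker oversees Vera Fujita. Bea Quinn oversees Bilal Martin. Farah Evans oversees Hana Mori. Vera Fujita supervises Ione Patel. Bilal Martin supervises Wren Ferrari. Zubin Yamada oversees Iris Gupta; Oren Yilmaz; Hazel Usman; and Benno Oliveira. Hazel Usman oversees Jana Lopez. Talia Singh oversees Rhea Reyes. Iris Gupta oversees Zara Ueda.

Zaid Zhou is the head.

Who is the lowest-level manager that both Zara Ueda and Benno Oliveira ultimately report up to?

Zara Ueda's chain of managers is Iris Gupta, Zubin Yamada, Beck Kowalski, Zaid Zhou. Benno Oliveira's chain of managers is Zubin Yamada, Beck Kowalski, Zaid Zhou. The first manager that appears in both chains is Zubin Yamada.

Zubin Yamada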